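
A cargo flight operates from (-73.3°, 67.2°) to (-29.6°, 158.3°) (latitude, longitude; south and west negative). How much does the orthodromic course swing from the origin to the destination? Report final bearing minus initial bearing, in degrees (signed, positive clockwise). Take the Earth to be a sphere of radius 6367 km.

-81.3°

At departure: θ₁ = atan2(sin Δλ cos φ₂, cos φ₁ sin φ₂ − sin φ₁ cos φ₂ cos Δλ) = 100.30°
At arrival: θ₂ = atan2(sin Δλ cos φ₁, −cos φ₂ sin φ₁ + sin φ₂ cos φ₁ cos Δλ) = 18.98°
Δθ = θ₂ − θ₁ = -81.3°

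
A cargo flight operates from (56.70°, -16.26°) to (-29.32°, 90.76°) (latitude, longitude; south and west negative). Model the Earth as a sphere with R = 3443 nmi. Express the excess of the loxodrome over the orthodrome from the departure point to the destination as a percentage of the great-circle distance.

2.2%

Great circle: σ = 2.1524 rad → d_gc = Rσ = 7410.9 nmi
Rhumb: Δφ = -1.5013, Δλ = +1.8679, Δψ = -1.7427, q = Δφ/Δψ = 0.8615 → d_rh = R√(Δφ²+q²Δλ²) = 7577.1 nmi
Excess = (7577.1 − 7410.9) / 7410.9 = 166.2 / 7410.9 = 2.24% ≈ 2.2%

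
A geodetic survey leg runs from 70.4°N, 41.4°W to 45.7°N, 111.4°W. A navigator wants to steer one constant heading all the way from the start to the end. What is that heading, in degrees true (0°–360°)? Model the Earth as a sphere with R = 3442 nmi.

234.9°

Δψ = ln[tan(π/4+φ₂/2)/tan(π/4+φ₁/2)] = -0.8573
Δλ = -1.2217 rad (taken the short way round)
course = atan2(Δλ, Δψ) = 234.94°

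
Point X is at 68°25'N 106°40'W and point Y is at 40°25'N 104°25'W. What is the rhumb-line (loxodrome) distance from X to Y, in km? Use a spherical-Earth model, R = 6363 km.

3113 km

Rhumb course C = atan2(Δλ, Δψ) with Δψ = ln[tan(π/4+φ₂/2)/tan(π/4+φ₁/2)] = -0.8851, Δλ = +0.0393 → C = 177.46°
d = R·|Δφ| / |cos C| = 6363·0.48869 / 0.99902 = 3113 km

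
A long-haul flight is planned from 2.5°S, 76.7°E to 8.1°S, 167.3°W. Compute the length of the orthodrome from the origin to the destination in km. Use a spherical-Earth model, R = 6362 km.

cos σ = sin φ₁ sin φ₂ + cos φ₁ cos φ₂ cos Δλ
      = sin(-2.50°)sin(-8.10°) + cos(-2.50°)cos(-8.10°)cos(116.00°) = -0.4274
σ = 115.305° → d = Rσ = 6362·2.01245 = 12803 km

12803 km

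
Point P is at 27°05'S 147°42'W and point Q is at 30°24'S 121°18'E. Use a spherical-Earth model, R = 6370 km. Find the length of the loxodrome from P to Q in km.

Δψ = ln[tan(π/4+φ₂/2)/tan(π/4+φ₁/2)] = -0.0660;  Δφ = -0.0579 rad,  Δλ = -1.5882 rad
q = Δφ/Δψ = 0.8766
d = R·√(Δφ² + q²Δλ²) = 6370·1.39346 = 8876 km

8876 km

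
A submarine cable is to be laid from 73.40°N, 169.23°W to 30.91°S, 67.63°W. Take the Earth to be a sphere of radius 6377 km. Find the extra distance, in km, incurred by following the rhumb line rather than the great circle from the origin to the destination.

581 km

Great circle: cos σ = sin φ₁ sin φ₂ + cos φ₁ cos φ₂ cos Δλ,  σ = 2.1431 rad → d_gc = 13666.5 km
Rhumb line: Δψ = -2.4927, q = Δφ/Δψ = 0.7304, d_rh = R√(Δφ²+q²Δλ²) = 14247.6 km
Excess = 14247.6 − 13666.5 = 581.1 ≈ 581 km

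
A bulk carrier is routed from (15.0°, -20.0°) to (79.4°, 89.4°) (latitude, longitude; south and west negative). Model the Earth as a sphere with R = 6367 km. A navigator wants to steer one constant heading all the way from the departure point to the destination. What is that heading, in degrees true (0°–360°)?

Meridional parts: M(φ₁)=+0.2648, M(φ₂)=+2.3777 → ΔM = +2.1128;  Δλ = +1.9094 rad
tan C = Δλ / ΔM = +0.9037 → C = 42.10°

42.1°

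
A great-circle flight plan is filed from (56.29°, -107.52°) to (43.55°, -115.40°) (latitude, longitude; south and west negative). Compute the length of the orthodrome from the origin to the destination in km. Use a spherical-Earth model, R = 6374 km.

cos σ = sin φ₁ sin φ₂ + cos φ₁ cos φ₂ cos Δλ
      = sin(56.29°)sin(43.55°) + cos(56.29°)cos(43.55°)cos(-7.88°) = 0.9716
σ = 13.692° → d = Rσ = 6374·0.23897 = 1523 km

1523 km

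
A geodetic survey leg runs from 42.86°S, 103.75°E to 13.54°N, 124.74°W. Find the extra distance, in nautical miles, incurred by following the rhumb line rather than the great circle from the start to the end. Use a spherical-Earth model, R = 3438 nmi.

271 nmi

Great circle: cos σ = sin φ₁ sin φ₂ + cos φ₁ cos φ₂ cos Δλ,  σ = 2.2544 rad → d_gc = 7750.5 nmi
Rhumb line: Δψ = +1.0681, q = Δφ/Δψ = 0.9216, d_rh = R√(Δφ²+q²Δλ²) = 8021.7 nmi
Excess = 8021.7 − 7750.5 = 271.2 ≈ 271 nmi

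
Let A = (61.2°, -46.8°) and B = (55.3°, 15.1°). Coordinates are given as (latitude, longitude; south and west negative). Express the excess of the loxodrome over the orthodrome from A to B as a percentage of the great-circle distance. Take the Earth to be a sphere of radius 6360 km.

Great circle: σ = 0.5555 rad → d_gc = Rσ = 3533.1 km
Rhumb: Δφ = -0.1030, Δλ = +1.0804, Δψ = -0.1962, q = Δφ/Δψ = 0.5248 → d_rh = R√(Δφ²+q²Δλ²) = 3664.7 km
Excess = (3664.7 − 3533.1) / 3533.1 = 131.6 / 3533.1 = 3.72% ≈ 3.7%

3.7%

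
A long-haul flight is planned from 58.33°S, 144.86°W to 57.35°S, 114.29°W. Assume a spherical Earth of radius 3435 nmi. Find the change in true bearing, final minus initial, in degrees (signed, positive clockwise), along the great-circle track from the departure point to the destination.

-26.1°

At departure: θ₁ = atan2(sin Δλ cos φ₂, cos φ₁ sin φ₂ − sin φ₁ cos φ₂ cos Δλ) = 99.66°
At arrival: θ₂ = atan2(sin Δλ cos φ₁, −cos φ₂ sin φ₁ + sin φ₂ cos φ₁ cos Δλ) = 73.61°
Δθ = θ₂ − θ₁ = -26.1°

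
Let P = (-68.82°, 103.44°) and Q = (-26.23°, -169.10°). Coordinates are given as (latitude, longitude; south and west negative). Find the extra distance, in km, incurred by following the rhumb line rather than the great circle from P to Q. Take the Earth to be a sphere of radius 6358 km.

453 km

Great circle: cos σ = sin φ₁ sin φ₂ + cos φ₁ cos φ₂ cos Δλ,  σ = 1.1302 rad → d_gc = 7185.8 km
Rhumb line: Δψ = +1.2022, q = Δφ/Δψ = 0.6183, d_rh = R√(Δφ²+q²Δλ²) = 7638.7 km
Excess = 7638.7 − 7185.8 = 452.9 ≈ 453 km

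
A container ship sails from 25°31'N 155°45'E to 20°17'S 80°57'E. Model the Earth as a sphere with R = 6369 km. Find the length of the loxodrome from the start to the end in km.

Rhumb course C = atan2(Δλ, Δψ) with Δψ = ln[tan(π/4+φ₂/2)/tan(π/4+φ₁/2)] = -0.8225, Δλ = -1.3055 → C = 237.79°
d = R·|Δφ| / |cos C| = 6369·0.79936 / 0.53305 = 9551 km

9551 km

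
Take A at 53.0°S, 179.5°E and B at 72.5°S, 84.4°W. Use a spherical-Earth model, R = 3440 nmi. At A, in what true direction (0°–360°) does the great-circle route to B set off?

153.5°

θ = atan2( sin Δλ·cos φ₂ ,  cos φ₁ sin φ₂ − sin φ₁ cos φ₂ cos Δλ )
  = atan2(+0.2990, -0.5995) = 153.49°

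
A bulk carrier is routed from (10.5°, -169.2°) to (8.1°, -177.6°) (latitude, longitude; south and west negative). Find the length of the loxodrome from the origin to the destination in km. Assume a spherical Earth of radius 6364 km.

Δψ = ln[tan(π/4+φ₂/2)/tan(π/4+φ₁/2)] = -0.0424;  Δφ = -0.0419 rad,  Δλ = -0.1466 rad
q = Δφ/Δψ = 0.9868
d = R·√(Δφ² + q²Δλ²) = 6364·0.15061 = 958 km

958 km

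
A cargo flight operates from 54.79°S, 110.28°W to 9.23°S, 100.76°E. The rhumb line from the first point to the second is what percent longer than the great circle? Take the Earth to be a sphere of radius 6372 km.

Great circle: σ = 1.9354 rad → d_gc = Rσ = 12332.3 km
Rhumb: Δφ = +0.7952, Δλ = -2.5998, Δψ = +0.9861, q = Δφ/Δψ = 0.8064 → d_rh = R√(Δφ²+q²Δλ²) = 14287.7 km
Excess = (14287.7 − 12332.3) / 12332.3 = 1955.4 / 12332.3 = 15.86% ≈ 15.9%

15.9%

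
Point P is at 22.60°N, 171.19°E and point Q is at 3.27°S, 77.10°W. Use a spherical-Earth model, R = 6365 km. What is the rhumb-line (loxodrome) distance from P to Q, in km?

12459 km

Δψ = ln[tan(π/4+φ₂/2)/tan(π/4+φ₁/2)] = -0.4622;  Δφ = -0.4515 rad,  Δλ = +1.9497 rad
q = Δφ/Δψ = 0.9769
d = R·√(Δφ² + q²Δλ²) = 6365·1.95746 = 12459 km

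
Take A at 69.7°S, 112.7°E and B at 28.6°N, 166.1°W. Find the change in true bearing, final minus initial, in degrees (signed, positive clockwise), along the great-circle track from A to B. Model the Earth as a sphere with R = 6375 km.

At departure: θ₁ = atan2(sin Δλ cos φ₂, cos φ₁ sin φ₂ − sin φ₁ cos φ₂ cos Δλ) = 71.40°
At arrival: θ₂ = atan2(sin Δλ cos φ₁, −cos φ₂ sin φ₁ + sin φ₂ cos φ₁ cos Δλ) = 21.99°
Δθ = θ₂ − θ₁ = -49.4°

-49.4°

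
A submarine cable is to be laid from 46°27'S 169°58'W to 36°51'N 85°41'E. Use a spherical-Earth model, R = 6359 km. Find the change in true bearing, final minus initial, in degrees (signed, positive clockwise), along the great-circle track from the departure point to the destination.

At departure: θ₁ = atan2(sin Δλ cos φ₂, cos φ₁ sin φ₂ − sin φ₁ cos φ₂ cos Δλ) = 289.17°
At arrival: θ₂ = atan2(sin Δλ cos φ₁, −cos φ₂ sin φ₁ + sin φ₂ cos φ₁ cos Δλ) = 305.58°
Δθ = θ₂ − θ₁ = +16.4°

+16.4°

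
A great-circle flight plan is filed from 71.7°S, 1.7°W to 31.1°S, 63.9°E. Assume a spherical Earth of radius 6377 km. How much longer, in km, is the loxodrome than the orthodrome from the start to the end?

217 km

Great circle: cos σ = sin φ₁ sin φ₂ + cos φ₁ cos φ₂ cos Δλ,  σ = 0.9254 rad → d_gc = 5901.6 km
Rhumb line: Δψ = +1.2543, q = Δφ/Δψ = 0.5649, d_rh = R√(Δφ²+q²Δλ²) = 6118.2 km
Excess = 6118.2 − 5901.6 = 216.6 ≈ 217 km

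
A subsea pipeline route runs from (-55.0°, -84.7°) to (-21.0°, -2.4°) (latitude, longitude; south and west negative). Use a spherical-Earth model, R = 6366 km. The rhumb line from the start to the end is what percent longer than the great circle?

4.0%

Great circle: σ = 1.1968 rad → d_gc = Rσ = 7619.1 km
Rhumb: Δφ = +0.5934, Δλ = +1.4364, Δψ = +0.7792, q = Δφ/Δψ = 0.7615 → d_rh = R√(Δφ²+q²Δλ²) = 7922.3 km
Excess = (7922.3 − 7619.1) / 7619.1 = 303.2 / 7619.1 = 3.98% ≈ 4.0%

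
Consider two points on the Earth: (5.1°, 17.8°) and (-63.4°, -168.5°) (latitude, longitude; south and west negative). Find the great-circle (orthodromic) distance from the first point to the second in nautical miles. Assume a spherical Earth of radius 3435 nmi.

7285 nmi

cos σ = sin φ₁ sin φ₂ + cos φ₁ cos φ₂ cos Δλ
      = sin(5.10°)sin(-63.40°) + cos(5.10°)cos(-63.40°)cos(173.70°) = -0.5228
σ = 121.519° → d = Rσ = 3435·2.12090 = 7285 nmi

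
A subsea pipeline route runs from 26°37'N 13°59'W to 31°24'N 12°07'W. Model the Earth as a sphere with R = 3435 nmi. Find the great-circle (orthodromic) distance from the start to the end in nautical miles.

cos σ = sin φ₁ sin φ₂ + cos φ₁ cos φ₂ cos Δλ
      = sin(26.62°)sin(31.40°) + cos(26.62°)cos(31.40°)cos(1.87°) = 0.9961
σ = 5.054° → d = Rσ = 3435·0.08821 = 303 nmi

303 nmi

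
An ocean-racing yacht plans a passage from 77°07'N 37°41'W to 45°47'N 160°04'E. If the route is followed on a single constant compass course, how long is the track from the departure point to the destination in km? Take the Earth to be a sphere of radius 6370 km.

Rhumb course C = atan2(Δλ, Δψ) with Δψ = ln[tan(π/4+φ₂/2)/tan(π/4+φ₁/2)] = -1.2804, Δλ = -2.8318 → C = 245.67°
d = R·|Δφ| / |cos C| = 6370·0.54687 / 0.41199 = 8456 km

8456 km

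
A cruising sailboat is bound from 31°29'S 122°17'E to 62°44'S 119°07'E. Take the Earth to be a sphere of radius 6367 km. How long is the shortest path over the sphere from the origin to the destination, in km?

cos σ = sin φ₁ sin φ₂ + cos φ₁ cos φ₂ cos Δλ
      = sin(-31.48°)sin(-62.73°) + cos(-31.48°)cos(-62.73°)cos(-3.17°) = 0.8543
σ = 31.316° → d = Rσ = 6367·0.54656 = 3480 km

3480 km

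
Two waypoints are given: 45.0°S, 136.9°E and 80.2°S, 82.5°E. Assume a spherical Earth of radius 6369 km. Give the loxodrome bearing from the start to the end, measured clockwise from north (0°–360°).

211.1°

Δψ = ln[tan(π/4+φ₂/2)/tan(π/4+φ₁/2)] = -1.5752
Δλ = -0.9495 rad (taken the short way round)
course = atan2(Δλ, Δψ) = 211.08°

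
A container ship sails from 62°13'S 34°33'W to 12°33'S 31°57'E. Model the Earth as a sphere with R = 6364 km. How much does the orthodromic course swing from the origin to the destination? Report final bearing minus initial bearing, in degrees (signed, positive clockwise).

Initial bearing θ₁ = atan2(sin Δλ cos φ₂, cos φ₁ sin φ₂ − sin φ₁ cos φ₂ cos Δλ) = 74.81°
Final bearing θ₂ = (initial bearing from the destination back to the start) + 180° = 27.44°
Δθ = θ₂ − θ₁ = -47.4°

-47.4°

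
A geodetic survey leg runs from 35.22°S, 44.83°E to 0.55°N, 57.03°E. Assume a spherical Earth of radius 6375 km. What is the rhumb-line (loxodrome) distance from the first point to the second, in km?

4178 km

Δψ = ln[tan(π/4+φ₂/2)/tan(π/4+φ₁/2)] = +0.6671;  Δφ = +0.6243 rad,  Δλ = +0.2129 rad
q = Δφ/Δψ = 0.9358
d = R·√(Δφ² + q²Δλ²) = 6375·0.65533 = 4178 km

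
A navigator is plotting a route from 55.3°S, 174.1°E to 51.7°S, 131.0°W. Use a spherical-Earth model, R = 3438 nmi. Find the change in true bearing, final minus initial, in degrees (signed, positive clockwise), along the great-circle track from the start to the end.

-45.3°

At departure: θ₁ = atan2(sin Δλ cos φ₂, cos φ₁ sin φ₂ − sin φ₁ cos φ₂ cos Δλ) = 106.87°
At arrival: θ₂ = atan2(sin Δλ cos φ₁, −cos φ₂ sin φ₁ + sin φ₂ cos φ₁ cos Δλ) = 61.52°
Δθ = θ₂ − θ₁ = -45.3°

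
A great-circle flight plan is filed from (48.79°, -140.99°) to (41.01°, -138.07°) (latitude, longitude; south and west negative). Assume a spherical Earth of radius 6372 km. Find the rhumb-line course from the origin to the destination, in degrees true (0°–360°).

Meridional parts: M(φ₁)=+0.9782, M(φ₂)=+0.7861 → ΔM = -0.1921;  Δλ = +0.0510 rad
tan C = Δλ / ΔM = -0.2652 → C = 165.14°

165.1°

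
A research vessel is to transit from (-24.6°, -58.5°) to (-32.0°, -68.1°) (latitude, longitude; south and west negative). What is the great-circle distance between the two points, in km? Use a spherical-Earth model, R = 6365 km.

Haversine: a = sin²(Δφ/2)+cos φ₁ cos φ₂ sin²(Δλ/2) = 0.00956;  σ = 2·atan2(√a,√(1−a))
σ = 11.224° → d = Rσ = 6365·0.19590 = 1247 km

1247 km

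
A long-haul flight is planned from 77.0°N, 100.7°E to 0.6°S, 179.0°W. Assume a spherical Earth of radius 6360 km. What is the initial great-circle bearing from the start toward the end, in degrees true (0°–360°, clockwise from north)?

θ = atan2( sin Δλ·cos φ₂ ,  cos φ₁ sin φ₂ − sin φ₁ cos φ₂ cos Δλ )
  = atan2(+0.9856, -0.1665) = 99.59°

99.6°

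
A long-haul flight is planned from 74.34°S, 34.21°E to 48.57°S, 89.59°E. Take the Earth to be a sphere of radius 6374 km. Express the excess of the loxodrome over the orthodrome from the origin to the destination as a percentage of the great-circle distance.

3.1%

Great circle: σ = 0.6034 rad → d_gc = Rσ = 3846.1 km
Rhumb: Δφ = +0.4498, Δλ = +0.9666, Δψ = +1.0116, q = Δφ/Δψ = 0.4446 → d_rh = R√(Δφ²+q²Δλ²) = 3965.1 km
Excess = (3965.1 − 3846.1) / 3846.1 = 119.0 / 3846.1 = 3.09% ≈ 3.1%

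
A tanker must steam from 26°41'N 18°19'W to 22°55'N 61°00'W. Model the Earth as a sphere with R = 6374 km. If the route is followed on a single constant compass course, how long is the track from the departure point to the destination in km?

4330 km

Δψ = ln[tan(π/4+φ₂/2)/tan(π/4+φ₁/2)] = -0.0724;  Δφ = -0.0657 rad,  Δλ = -0.7450 rad
q = Δφ/Δψ = 0.9075
d = R·√(Δφ² + q²Δλ²) = 6374·0.67928 = 4330 km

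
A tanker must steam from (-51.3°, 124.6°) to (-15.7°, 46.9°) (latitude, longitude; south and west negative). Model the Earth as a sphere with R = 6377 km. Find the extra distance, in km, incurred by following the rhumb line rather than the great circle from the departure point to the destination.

224 km

Great circle: cos σ = sin φ₁ sin φ₂ + cos φ₁ cos φ₂ cos Δλ,  σ = 1.2245 rad → d_gc = 7808.7 km
Rhumb line: Δψ = +0.7690, q = Δφ/Δψ = 0.8080, d_rh = R√(Δφ²+q²Δλ²) = 8033.0 km
Excess = 8033.0 − 7808.7 = 224.3 ≈ 224 km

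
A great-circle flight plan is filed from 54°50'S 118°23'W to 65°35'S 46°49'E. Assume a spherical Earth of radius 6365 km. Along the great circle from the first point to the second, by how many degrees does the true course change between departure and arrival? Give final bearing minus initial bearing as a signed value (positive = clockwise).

-163.1°

Initial bearing θ₁ = atan2(sin Δλ cos φ₂, cos φ₁ sin φ₂ − sin φ₁ cos φ₂ cos Δλ) = 172.93°
Final bearing θ₂ = (initial bearing from the destination back to the start) + 180° = 9.88°
Δθ = θ₂ − θ₁ = -163.1°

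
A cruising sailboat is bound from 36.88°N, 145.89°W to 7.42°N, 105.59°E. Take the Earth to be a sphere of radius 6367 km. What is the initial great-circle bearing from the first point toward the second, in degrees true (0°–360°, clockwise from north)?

θ = atan2( sin Δλ·cos φ₂ ,  cos φ₁ sin φ₂ − sin φ₁ cos φ₂ cos Δλ )
  = atan2(-0.9403, +0.2923) = 287.27°

287.3°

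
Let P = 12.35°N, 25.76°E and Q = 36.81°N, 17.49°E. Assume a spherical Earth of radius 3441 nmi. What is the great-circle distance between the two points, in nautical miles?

cos σ = sin φ₁ sin φ₂ + cos φ₁ cos φ₂ cos Δλ
      = sin(12.35°)sin(36.81°) + cos(12.35°)cos(36.81°)cos(-8.27°) = 0.9021
σ = 25.562° → d = Rσ = 3441·0.44614 = 1535 nmi

1535 nmi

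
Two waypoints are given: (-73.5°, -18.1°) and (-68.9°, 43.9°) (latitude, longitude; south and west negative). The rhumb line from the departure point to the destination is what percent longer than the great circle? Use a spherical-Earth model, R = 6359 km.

4.6%

Great circle: σ = 0.3407 rad → d_gc = Rσ = 2166.2 km
Rhumb: Δφ = +0.0803, Δλ = +1.0821, Δψ = +0.2504, q = Δφ/Δψ = 0.3207 → d_rh = R√(Δφ²+q²Δλ²) = 2264.9 km
Excess = (2264.9 − 2166.2) / 2166.2 = 98.7 / 2166.2 = 4.56% ≈ 4.6%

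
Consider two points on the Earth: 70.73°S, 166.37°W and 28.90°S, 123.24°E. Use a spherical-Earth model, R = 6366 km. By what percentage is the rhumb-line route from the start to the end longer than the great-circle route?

Great circle: σ = 0.9846 rad → d_gc = Rσ = 6268.1 km
Rhumb: Δφ = +0.7301, Δλ = -1.2285, Δψ = +1.2461, q = Δφ/Δψ = 0.5859 → d_rh = R√(Δφ²+q²Δλ²) = 6526.6 km
Excess = (6526.6 − 6268.1) / 6268.1 = 258.5 / 6268.1 = 4.12% ≈ 4.1%

4.1%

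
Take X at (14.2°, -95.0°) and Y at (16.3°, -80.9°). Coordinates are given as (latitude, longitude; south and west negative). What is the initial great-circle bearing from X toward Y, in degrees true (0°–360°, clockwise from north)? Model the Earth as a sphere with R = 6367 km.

θ = atan2( sin Δλ·cos φ₂ ,  cos φ₁ sin φ₂ − sin φ₁ cos φ₂ cos Δλ )
  = atan2(+0.2338, +0.0437) = 79.41°

79.4°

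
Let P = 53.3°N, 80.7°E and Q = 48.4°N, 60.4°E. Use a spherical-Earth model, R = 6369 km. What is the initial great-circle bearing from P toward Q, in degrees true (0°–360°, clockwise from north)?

N = sin Δλ·cos φ₂ = -0.2303;  D = cos φ₁ sin φ₂ − sin φ₁ cos φ₂ cos Δλ = -0.0524
initial course = atan2(N, D) = 257.19°

257.2°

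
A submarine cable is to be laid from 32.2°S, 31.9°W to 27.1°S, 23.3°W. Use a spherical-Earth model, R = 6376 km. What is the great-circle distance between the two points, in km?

cos σ = sin φ₁ sin φ₂ + cos φ₁ cos φ₂ cos Δλ
      = sin(-32.20°)sin(-27.10°) + cos(-32.20°)cos(-27.10°)cos(8.60°) = 0.9876
σ = 9.043° → d = Rσ = 6376·0.15783 = 1006 km

1006 km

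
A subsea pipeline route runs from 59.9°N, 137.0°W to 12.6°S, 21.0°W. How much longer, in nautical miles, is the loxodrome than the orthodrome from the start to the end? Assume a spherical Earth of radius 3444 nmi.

373 nmi

Great circle: cos σ = sin φ₁ sin φ₂ + cos φ₁ cos φ₂ cos Δλ,  σ = 1.9859 rad → d_gc = 6839.4 nmi
Rhumb line: Δψ = -1.5352, q = Δφ/Δψ = 0.8242, d_rh = R√(Δφ²+q²Δλ²) = 7212.6 nmi
Excess = 7212.6 − 6839.4 = 373.2 ≈ 373 nmi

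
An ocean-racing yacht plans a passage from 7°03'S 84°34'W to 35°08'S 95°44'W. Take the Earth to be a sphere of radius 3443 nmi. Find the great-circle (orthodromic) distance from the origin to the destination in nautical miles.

1797 nmi

Haversine: a = sin²(Δφ/2)+cos φ₁ cos φ₂ sin²(Δλ/2) = 0.06655;  σ = 2·atan2(√a,√(1−a))
σ = 29.900° → d = Rσ = 3443·0.52185 = 1797 nmi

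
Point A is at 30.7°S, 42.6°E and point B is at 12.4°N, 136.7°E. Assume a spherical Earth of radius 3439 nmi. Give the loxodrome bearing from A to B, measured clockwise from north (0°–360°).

64.6°

Meridional parts: M(φ₁)=-0.5635, M(φ₂)=+0.2181 → ΔM = +0.7816;  Δλ = +1.6424 rad
tan C = Δλ / ΔM = +2.1013 → C = 64.55°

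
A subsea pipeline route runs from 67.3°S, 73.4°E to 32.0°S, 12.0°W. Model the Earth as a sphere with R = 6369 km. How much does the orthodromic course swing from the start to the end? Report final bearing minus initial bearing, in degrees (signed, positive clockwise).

+72.9°

Initial bearing θ₁ = atan2(sin Δλ cos φ₂, cos φ₁ sin φ₂ − sin φ₁ cos φ₂ cos Δλ) = 260.48°
Final bearing θ₂ = (initial bearing from the destination back to the start) + 180° = 333.33°
Δθ = θ₂ − θ₁ = +72.9°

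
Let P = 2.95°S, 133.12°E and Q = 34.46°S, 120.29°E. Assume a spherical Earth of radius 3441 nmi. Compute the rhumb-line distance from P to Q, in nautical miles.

2024 nmi

Rhumb course C = atan2(Δλ, Δψ) with Δψ = ln[tan(π/4+φ₂/2)/tan(π/4+φ₁/2)] = -0.5899, Δλ = -0.2239 → C = 200.79°
d = R·|Δφ| / |cos C| = 3441·0.54995 / 0.93490 = 2024 nmi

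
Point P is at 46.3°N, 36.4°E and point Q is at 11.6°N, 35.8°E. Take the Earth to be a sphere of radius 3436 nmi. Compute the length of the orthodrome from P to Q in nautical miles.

2081 nmi

cos σ = sin φ₁ sin φ₂ + cos φ₁ cos φ₂ cos Δλ
      = sin(46.30°)sin(11.60°) + cos(46.30°)cos(11.60°)cos(-0.60°) = 0.8221
σ = 34.704° → d = Rσ = 3436·0.60569 = 2081 nmi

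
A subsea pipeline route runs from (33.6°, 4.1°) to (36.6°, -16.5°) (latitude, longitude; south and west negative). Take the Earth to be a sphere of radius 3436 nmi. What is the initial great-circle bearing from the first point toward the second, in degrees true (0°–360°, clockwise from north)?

286.0°

N = sin Δλ·cos φ₂ = -0.2825;  D = cos φ₁ sin φ₂ − sin φ₁ cos φ₂ cos Δλ = +0.0807
initial course = atan2(N, D) = 285.95°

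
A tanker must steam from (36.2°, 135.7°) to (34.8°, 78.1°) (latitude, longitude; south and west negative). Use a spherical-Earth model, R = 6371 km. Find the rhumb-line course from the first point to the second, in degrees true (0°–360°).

Δψ = ln[tan(π/4+φ₂/2)/tan(π/4+φ₁/2)] = -0.0300
Δλ = -1.0053 rad (taken the short way round)
course = atan2(Δλ, Δψ) = 268.29°

268.3°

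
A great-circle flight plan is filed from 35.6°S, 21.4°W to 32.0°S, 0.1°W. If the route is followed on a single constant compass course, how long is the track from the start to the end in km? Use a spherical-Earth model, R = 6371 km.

Rhumb course C = atan2(Δλ, Δψ) with Δψ = ln[tan(π/4+φ₂/2)/tan(π/4+φ₁/2)] = +0.0756, Δλ = +0.3718 → C = 78.50°
d = R·|Δφ| / |cos C| = 6371·0.06283 / 0.19937 = 2008 km

2008 km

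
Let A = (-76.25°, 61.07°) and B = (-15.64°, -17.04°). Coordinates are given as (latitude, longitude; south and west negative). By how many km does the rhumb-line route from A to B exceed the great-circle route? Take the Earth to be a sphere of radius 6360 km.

383 km

Great circle: cos σ = sin φ₁ sin φ₂ + cos φ₁ cos φ₂ cos Δλ,  σ = 1.2566 rad → d_gc = 7992.2 km
Rhumb line: Δψ = +1.8391, q = Δφ/Δψ = 0.5752, d_rh = R√(Δφ²+q²Δλ²) = 8374.8 km
Excess = 8374.8 − 7992.2 = 382.6 ≈ 383 km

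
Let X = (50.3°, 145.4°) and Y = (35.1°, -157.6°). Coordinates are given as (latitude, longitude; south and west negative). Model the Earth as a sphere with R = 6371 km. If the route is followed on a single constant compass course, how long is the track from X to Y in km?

4920 km

Rhumb course C = atan2(Δλ, Δψ) with Δψ = ln[tan(π/4+φ₂/2)/tan(π/4+φ₁/2)] = -0.3639, Δλ = +0.9948 → C = 110.09°
d = R·|Δφ| / |cos C| = 6371·0.26529 / 0.34352 = 4920 km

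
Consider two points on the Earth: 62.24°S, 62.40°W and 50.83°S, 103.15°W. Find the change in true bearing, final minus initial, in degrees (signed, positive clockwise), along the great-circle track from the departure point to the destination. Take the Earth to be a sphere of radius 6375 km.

Initial bearing θ₁ = atan2(sin Δλ cos φ₂, cos φ₁ sin φ₂ − sin φ₁ cos φ₂ cos Δλ) = 278.60°
Final bearing θ₂ = (initial bearing from the destination back to the start) + 180° = 313.19°
Δθ = θ₂ − θ₁ = +34.6°

+34.6°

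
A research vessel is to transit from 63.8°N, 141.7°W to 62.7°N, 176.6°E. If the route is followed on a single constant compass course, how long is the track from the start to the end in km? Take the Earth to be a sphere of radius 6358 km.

Rhumb course C = atan2(Δλ, Δψ) with Δψ = ln[tan(π/4+φ₂/2)/tan(π/4+φ₁/2)] = -0.0427, Δλ = -0.7278 → C = 266.65°
d = R·|Δφ| / |cos C| = 6358·0.01920 / 0.05851 = 2086 km

2086 km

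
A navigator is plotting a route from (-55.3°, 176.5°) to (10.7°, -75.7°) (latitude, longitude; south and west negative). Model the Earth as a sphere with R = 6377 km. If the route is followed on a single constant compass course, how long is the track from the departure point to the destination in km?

12593 km

Rhumb course C = atan2(Δλ, Δψ) with Δψ = ln[tan(π/4+φ₂/2)/tan(π/4+φ₁/2)] = +1.3512, Δλ = +1.8815 → C = 54.31°
d = R·|Δφ| / |cos C| = 6377·1.15192 / 0.58333 = 12593 km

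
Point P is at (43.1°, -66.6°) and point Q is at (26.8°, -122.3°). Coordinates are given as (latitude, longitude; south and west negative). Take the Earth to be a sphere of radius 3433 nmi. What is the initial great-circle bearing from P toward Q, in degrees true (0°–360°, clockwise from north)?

268.9°

N = sin Δλ·cos φ₂ = -0.7374;  D = cos φ₁ sin φ₂ − sin φ₁ cos φ₂ cos Δλ = -0.0145
initial course = atan2(N, D) = 268.88°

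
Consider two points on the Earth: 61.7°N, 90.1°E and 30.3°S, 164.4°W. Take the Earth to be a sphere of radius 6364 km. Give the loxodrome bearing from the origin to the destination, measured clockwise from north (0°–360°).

Meridional parts: M(φ₁)=+1.3779, M(φ₂)=-0.5554 → ΔM = -1.9332;  Δλ = +1.8413 rad
tan C = Δλ / ΔM = -0.9524 → C = 136.40°

136.4°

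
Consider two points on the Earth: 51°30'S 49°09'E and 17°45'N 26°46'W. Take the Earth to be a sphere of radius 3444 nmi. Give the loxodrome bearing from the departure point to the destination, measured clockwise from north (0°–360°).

Δψ = ln[tan(π/4+φ₂/2)/tan(π/4+φ₁/2)] = +1.3669
Δλ = -1.3250 rad (taken the short way round)
course = atan2(Δλ, Δψ) = 315.89°

315.9°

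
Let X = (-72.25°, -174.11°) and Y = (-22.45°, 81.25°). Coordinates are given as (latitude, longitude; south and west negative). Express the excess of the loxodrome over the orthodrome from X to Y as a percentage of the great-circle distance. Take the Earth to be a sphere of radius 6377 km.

9.5%

Great circle: σ = 1.2740 rad → d_gc = Rσ = 8124.1 km
Rhumb: Δφ = +0.8692, Δλ = -1.8263, Δψ = +1.4547, q = Δφ/Δψ = 0.5975 → d_rh = R√(Δφ²+q²Δλ²) = 8896.4 km
Excess = (8896.4 − 8124.1) / 8124.1 = 772.3 / 8124.1 = 9.51% ≈ 9.5%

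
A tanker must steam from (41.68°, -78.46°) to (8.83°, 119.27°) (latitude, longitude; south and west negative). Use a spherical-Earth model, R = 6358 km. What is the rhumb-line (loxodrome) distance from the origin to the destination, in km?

16369 km

Δψ = ln[tan(π/4+φ₂/2)/tan(π/4+φ₁/2)] = -0.6469;  Δφ = -0.5733 rad,  Δλ = -2.8321 rad
q = Δφ/Δψ = 0.8862
d = R·√(Δφ² + q²Δλ²) = 6358·2.57458 = 16369 km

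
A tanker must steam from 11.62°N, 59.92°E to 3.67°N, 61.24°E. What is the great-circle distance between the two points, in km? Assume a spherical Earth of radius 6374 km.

896 km

Haversine: a = sin²(Δφ/2)+cos φ₁ cos φ₂ sin²(Δλ/2) = 0.00494;  σ = 2·atan2(√a,√(1−a))
σ = 8.057° → d = Rσ = 6374·0.14062 = 896 km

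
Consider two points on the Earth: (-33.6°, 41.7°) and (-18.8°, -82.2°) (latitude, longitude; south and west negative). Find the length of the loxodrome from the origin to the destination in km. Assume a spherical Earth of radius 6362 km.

Δψ = ln[tan(π/4+φ₂/2)/tan(π/4+φ₁/2)] = +0.2891;  Δφ = +0.2583 rad,  Δλ = -2.1625 rad
q = Δφ/Δψ = 0.8935
d = R·√(Δφ² + q²Δλ²) = 6362·1.94944 = 12402 km

12402 km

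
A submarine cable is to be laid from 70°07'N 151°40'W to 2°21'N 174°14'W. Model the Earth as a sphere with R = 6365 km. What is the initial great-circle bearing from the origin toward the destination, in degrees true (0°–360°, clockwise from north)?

θ = atan2( sin Δλ·cos φ₂ ,  cos φ₁ sin φ₂ − sin φ₁ cos φ₂ cos Δλ )
  = atan2(-0.3834, -0.8537) = 204.19°

204.2°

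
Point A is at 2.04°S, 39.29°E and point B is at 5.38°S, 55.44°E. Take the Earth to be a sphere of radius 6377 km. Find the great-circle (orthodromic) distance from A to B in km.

1832 km

cos σ = sin φ₁ sin φ₂ + cos φ₁ cos φ₂ cos Δλ
      = sin(-2.04°)sin(-5.38°) + cos(-2.04°)cos(-5.38°)cos(16.15°) = 0.9590
σ = 16.456° → d = Rσ = 6377·0.28721 = 1832 km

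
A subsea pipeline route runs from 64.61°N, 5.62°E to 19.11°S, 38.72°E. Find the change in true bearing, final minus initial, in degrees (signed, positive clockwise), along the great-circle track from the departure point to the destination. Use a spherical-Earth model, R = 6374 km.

Initial bearing θ₁ = atan2(sin Δλ cos φ₂, cos φ₁ sin φ₂ − sin φ₁ cos φ₂ cos Δλ) = 148.90°
Final bearing θ₂ = (initial bearing from the destination back to the start) + 180° = 166.44°
Δθ = θ₂ − θ₁ = +17.5°

+17.5°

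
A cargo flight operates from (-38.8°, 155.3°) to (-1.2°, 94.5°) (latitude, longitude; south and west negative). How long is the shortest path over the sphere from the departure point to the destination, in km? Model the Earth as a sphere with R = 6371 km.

Haversine: a = sin²(Δφ/2)+cos φ₁ cos φ₂ sin²(Δλ/2) = 0.30338;  σ = 2·atan2(√a,√(1−a))
σ = 66.843° → d = Rσ = 6371·1.16664 = 7433 km

7433 km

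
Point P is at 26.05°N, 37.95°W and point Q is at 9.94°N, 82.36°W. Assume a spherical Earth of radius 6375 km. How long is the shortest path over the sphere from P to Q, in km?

cos σ = sin φ₁ sin φ₂ + cos φ₁ cos φ₂ cos Δλ
      = sin(26.05°)sin(9.94°) + cos(26.05°)cos(9.94°)cos(-44.41°) = 0.7080
σ = 44.931° → d = Rσ = 6375·0.78420 = 4999 km

4999 km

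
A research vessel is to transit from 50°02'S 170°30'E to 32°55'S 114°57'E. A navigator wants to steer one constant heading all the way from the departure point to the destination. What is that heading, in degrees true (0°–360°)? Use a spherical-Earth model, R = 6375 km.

Δψ = ln[tan(π/4+φ₂/2)/tan(π/4+φ₁/2)] = +0.4026
Δλ = -0.9695 rad (taken the short way round)
course = atan2(Δλ, Δψ) = 292.55°

292.6°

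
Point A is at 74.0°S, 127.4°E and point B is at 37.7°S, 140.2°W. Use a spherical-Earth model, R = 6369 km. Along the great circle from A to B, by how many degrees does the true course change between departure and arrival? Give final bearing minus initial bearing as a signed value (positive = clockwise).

Initial bearing θ₁ = atan2(sin Δλ cos φ₂, cos φ₁ sin φ₂ − sin φ₁ cos φ₂ cos Δλ) = 104.23°
Final bearing θ₂ = (initial bearing from the destination back to the start) + 180° = 19.74°
Δθ = θ₂ − θ₁ = -84.5°

-84.5°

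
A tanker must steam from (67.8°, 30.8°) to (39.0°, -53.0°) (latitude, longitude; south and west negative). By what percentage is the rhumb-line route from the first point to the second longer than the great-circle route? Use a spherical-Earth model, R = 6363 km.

Great circle: σ = 0.9092 rad → d_gc = Rσ = 5785.2 km
Rhumb: Δφ = -0.5027, Δλ = -1.4626, Δψ = -0.8884, q = Δφ/Δψ = 0.5658 → d_rh = R√(Δφ²+q²Δλ²) = 6161.0 km
Excess = (6161.0 − 5785.2) / 5785.2 = 375.8 / 5785.2 = 6.50% ≈ 6.5%

6.5%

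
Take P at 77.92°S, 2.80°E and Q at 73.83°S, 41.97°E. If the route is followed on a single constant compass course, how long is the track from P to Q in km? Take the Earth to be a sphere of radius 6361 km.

1148 km

Δψ = ln[tan(π/4+φ₂/2)/tan(π/4+φ₁/2)] = +0.2946;  Δφ = +0.0714 rad,  Δλ = +0.6836 rad
q = Δφ/Δψ = 0.2423
d = R·√(Δφ² + q²Δλ²) = 6361·0.18040 = 1148 km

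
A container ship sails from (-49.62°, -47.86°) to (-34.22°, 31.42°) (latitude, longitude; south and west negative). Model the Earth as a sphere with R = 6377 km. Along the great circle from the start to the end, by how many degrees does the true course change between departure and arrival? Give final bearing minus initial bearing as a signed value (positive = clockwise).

-58.4°

At departure: θ₁ = atan2(sin Δλ cos φ₂, cos φ₁ sin φ₂ − sin φ₁ cos φ₂ cos Δλ) = 106.92°
At arrival: θ₂ = atan2(sin Δλ cos φ₁, −cos φ₂ sin φ₁ + sin φ₂ cos φ₁ cos Δλ) = 48.55°
Δθ = θ₂ − θ₁ = -58.4°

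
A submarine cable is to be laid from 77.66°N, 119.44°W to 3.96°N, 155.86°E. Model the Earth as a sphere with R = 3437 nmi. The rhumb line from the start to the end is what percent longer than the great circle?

Great circle: σ = 1.4835 rad → d_gc = Rσ = 5098.9 nmi
Rhumb: Δφ = -1.2863, Δλ = -1.4783, Δψ = -2.1555, q = Δφ/Δψ = 0.5968 → d_rh = R√(Δφ²+q²Δλ²) = 5360.9 nmi
Excess = (5360.9 − 5098.9) / 5098.9 = 262.0 / 5098.9 = 5.14% ≈ 5.1%

5.1%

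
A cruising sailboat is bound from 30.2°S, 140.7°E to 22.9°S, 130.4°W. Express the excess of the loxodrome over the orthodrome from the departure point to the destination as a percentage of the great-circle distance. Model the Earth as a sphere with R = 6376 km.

Great circle: σ = 1.3582 rad → d_gc = Rσ = 8659.7 km
Rhumb: Δφ = +0.1274, Δλ = +1.5516, Δψ = +0.1426, q = Δφ/Δψ = 0.8936 → d_rh = R√(Δφ²+q²Δλ²) = 8878.0 km
Excess = (8878.0 − 8659.7) / 8659.7 = 218.3 / 8659.7 = 2.52% ≈ 2.5%

2.5%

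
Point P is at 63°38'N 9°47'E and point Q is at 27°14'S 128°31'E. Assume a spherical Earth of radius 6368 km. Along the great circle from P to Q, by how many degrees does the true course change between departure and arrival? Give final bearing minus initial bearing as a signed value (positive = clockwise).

At departure: θ₁ = atan2(sin Δλ cos φ₂, cos φ₁ sin φ₂ − sin φ₁ cos φ₂ cos Δλ) = 77.02°
At arrival: θ₂ = atan2(sin Δλ cos φ₁, −cos φ₂ sin φ₁ + sin φ₂ cos φ₁ cos Δλ) = 150.88°
Δθ = θ₂ − θ₁ = +73.9°

+73.9°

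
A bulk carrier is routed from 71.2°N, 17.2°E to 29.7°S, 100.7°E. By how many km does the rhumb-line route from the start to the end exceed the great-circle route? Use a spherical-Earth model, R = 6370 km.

Great circle: cos σ = sin φ₁ sin φ₂ + cos φ₁ cos φ₂ cos Δλ,  σ = 2.0234 rad → d_gc = 12889.3 km
Rhumb line: Δψ = -2.3418, q = Δφ/Δψ = 0.7520, d_rh = R√(Δφ²+q²Δλ²) = 13212.7 km
Excess = 13212.7 − 12889.3 = 323.4 ≈ 323 km

323 km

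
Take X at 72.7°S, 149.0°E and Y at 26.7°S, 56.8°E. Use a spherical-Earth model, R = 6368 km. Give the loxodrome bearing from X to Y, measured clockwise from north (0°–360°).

311.0°

Δψ = ln[tan(π/4+φ₂/2)/tan(π/4+φ₁/2)] = +1.3992
Δλ = -1.6092 rad (taken the short way round)
course = atan2(Δλ, Δψ) = 311.01°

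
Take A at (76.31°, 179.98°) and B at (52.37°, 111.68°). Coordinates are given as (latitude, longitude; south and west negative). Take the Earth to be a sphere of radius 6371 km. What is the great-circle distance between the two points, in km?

cos σ = sin φ₁ sin φ₂ + cos φ₁ cos φ₂ cos Δλ
      = sin(76.31°)sin(52.37°) + cos(76.31°)cos(52.37°)cos(-68.30°) = 0.8229
σ = 34.624° → d = Rσ = 6371·0.60430 = 3850 km

3850 km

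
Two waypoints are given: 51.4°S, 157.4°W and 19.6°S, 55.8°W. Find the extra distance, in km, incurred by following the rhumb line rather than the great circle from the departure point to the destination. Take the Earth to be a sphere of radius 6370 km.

539 km

Great circle: cos σ = sin φ₁ sin φ₂ + cos φ₁ cos φ₂ cos Δλ,  σ = 1.4263 rad → d_gc = 9085.6 km
Rhumb line: Δψ = +0.7003, q = Δφ/Δψ = 0.7925, d_rh = R√(Δφ²+q²Δλ²) = 9625.0 km
Excess = 9625.0 − 9085.6 = 539.4 ≈ 539 km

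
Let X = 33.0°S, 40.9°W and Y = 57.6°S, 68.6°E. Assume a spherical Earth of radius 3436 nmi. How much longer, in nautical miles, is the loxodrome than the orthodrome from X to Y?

429 nmi

Great circle: cos σ = sin φ₁ sin φ₂ + cos φ₁ cos φ₂ cos Δλ,  σ = 1.2558 rad → d_gc = 4314.8 nmi
Rhumb line: Δψ = -0.6253, q = Δφ/Δψ = 0.6866, d_rh = R√(Δφ²+q²Δλ²) = 4743.9 nmi
Excess = 4743.9 − 4314.8 = 429.1 ≈ 429 nmi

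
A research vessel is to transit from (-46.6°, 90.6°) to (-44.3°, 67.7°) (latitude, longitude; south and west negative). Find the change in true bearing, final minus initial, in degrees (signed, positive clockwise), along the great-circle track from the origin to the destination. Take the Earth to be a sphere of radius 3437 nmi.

At departure: θ₁ = atan2(sin Δλ cos φ₂, cos φ₁ sin φ₂ − sin φ₁ cos φ₂ cos Δλ) = 269.82°
At arrival: θ₂ = atan2(sin Δλ cos φ₁, −cos φ₂ sin φ₁ + sin φ₂ cos φ₁ cos Δλ) = 286.25°
Δθ = θ₂ − θ₁ = +16.4°

+16.4°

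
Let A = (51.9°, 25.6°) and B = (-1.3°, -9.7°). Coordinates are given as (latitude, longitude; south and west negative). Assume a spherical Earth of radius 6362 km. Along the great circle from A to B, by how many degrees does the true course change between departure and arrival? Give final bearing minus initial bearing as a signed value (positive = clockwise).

-17.3°

At departure: θ₁ = atan2(sin Δλ cos φ₂, cos φ₁ sin φ₂ − sin φ₁ cos φ₂ cos Δλ) = 221.37°
At arrival: θ₂ = atan2(sin Δλ cos φ₁, −cos φ₂ sin φ₁ + sin φ₂ cos φ₁ cos Δλ) = 204.07°
Δθ = θ₂ − θ₁ = -17.3°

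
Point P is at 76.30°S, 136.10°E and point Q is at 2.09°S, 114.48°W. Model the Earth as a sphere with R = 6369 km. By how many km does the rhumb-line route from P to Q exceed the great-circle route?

Great circle: cos σ = sin φ₁ sin φ₂ + cos φ₁ cos φ₂ cos Δλ,  σ = 1.6141 rad → d_gc = 10280.0 km
Rhumb line: Δψ = +2.0827, q = Δφ/Δψ = 0.6219, d_rh = R√(Δφ²+q²Δλ²) = 11192.2 km
Excess = 11192.2 − 10280.0 = 912.2 ≈ 912 km

912 km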